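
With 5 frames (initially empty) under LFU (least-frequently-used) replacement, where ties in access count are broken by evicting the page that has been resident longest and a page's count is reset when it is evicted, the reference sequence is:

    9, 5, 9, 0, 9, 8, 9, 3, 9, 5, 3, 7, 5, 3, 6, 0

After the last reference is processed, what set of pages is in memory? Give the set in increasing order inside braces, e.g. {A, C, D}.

9 -> fault, frames {9}
5 -> fault, frames {9,5}
9 -> hit
0 -> fault, frames {9,5,0}
9 -> hit
8 -> fault, frames {9,5,0,8}
9 -> hit
3 -> fault, frames {9,5,0,8,3}
9 -> hit
5 -> hit
3 -> hit
7 -> fault, evict 0, frames {9,5,8,3,7}
5 -> hit
3 -> hit
6 -> fault, evict 8, frames {9,5,3,7,6}
0 -> fault, evict 7, frames {9,5,3,6,0}

{0, 3, 5, 6, 9}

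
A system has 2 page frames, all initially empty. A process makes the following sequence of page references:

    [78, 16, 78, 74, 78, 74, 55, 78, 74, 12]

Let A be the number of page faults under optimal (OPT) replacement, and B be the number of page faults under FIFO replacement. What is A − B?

Under OPT: F F . F . . F . F F → 6 faults.
Under FIFO: F F . F F . F . F F → 7 faults.
A − B = 6 − 7 = -1.

-1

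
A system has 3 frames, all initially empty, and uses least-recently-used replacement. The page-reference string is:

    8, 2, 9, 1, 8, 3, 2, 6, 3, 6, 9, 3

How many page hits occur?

8 -> fault, frames (8)
2 -> fault, frames (8 2)
9 -> fault, frames (8 2 9)
1 -> fault, evict 8, frames (2 9 1)
8 -> fault, evict 2, frames (9 1 8)
3 -> fault, evict 9, frames (1 8 3)
2 -> fault, evict 1, frames (8 3 2)
6 -> fault, evict 8, frames (3 2 6)
3 -> hit
6 -> hit
9 -> fault, evict 2, frames (3 6 9)
3 -> hit
Hits: 3.

3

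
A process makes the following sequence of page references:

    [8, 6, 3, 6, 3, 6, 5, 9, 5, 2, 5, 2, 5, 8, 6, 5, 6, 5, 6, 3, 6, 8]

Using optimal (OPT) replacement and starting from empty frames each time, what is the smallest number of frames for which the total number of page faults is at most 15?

f=1: 22 faults
f=2: 10 faults
f=3: 8 faults
f=4: 7 faults
f=5: 6 faults
f=6: 6 faults
Smallest f with faults ≤ 15 is 2.

2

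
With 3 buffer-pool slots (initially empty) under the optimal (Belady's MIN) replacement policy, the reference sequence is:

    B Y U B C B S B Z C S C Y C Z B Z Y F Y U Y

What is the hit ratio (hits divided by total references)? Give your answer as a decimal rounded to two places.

B -> miss, frames [B]
Y -> miss, frames [B, Y]
U -> miss, frames [B, Y, U]
B -> hit
C -> miss, evict U, frames [B, Y, C]
B -> hit
S -> miss, evict Y, frames [B, C, S]
B -> hit
Z -> miss, evict B, frames [C, S, Z]
C -> hit
S -> hit
C -> hit
Y -> miss, evict S, frames [C, Z, Y]
C -> hit
Z -> hit
B -> miss, evict C, frames [Z, Y, B]
Z -> hit
Y -> hit
F -> miss, evict B, frames [Z, Y, F]
Y -> hit
U -> miss, evict F, frames [Z, Y, U]
Y -> hit
Hits: 12 of 22 references → 12/22 = 0.5455.

0.55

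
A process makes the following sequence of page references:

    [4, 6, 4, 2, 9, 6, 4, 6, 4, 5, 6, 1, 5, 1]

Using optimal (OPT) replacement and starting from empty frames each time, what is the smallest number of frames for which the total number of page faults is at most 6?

3

f=1: 14 faults
f=2: 7 faults
f=3: 6 faults
f=4: 6 faults
f=5: 6 faults
f=6: 6 faults
Smallest f with faults ≤ 6 is 3.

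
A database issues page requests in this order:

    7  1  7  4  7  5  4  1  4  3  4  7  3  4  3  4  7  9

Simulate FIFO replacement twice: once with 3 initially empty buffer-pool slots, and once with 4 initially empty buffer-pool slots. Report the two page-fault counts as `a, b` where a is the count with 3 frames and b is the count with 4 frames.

3 frames: F F . F . F . . . F . F . F . . . F → 8 faults.
4 frames: F F . F . F . . . F . F . . . . . F → 7 faults.
7 < 8: adding a frame reduced faults, as is typical.

8, 7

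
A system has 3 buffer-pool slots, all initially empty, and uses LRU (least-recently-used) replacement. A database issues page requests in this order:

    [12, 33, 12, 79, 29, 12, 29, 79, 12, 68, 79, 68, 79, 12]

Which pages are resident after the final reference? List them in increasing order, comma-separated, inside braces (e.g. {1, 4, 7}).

{12, 68, 79}

12 → fault, frames (12)
33 → fault, frames (12 33)
12 → hit
79 → fault, frames (33 12 79)
29 → fault, evict 33, frames (12 79 29)
12 → hit
29 → hit
79 → hit
12 → hit
68 → fault, evict 29, frames (79 12 68)
79 → hit
68 → hit
79 → hit
12 → hit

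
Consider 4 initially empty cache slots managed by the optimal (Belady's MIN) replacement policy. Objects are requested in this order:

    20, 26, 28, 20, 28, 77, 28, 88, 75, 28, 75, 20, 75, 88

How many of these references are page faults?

20 -> fault, frames [20]
26 -> fault, frames [20, 26]
28 -> fault, frames [20, 26, 28]
20 -> hit
28 -> hit
77 -> fault, frames [20, 26, 28, 77]
28 -> hit
88 -> fault, evict 77, frames [20, 26, 28, 88]
75 -> fault, evict 26, frames [20, 28, 88, 75]
28 -> hit
75 -> hit
20 -> hit
75 -> hit
88 -> hit
Page faults: 6.

6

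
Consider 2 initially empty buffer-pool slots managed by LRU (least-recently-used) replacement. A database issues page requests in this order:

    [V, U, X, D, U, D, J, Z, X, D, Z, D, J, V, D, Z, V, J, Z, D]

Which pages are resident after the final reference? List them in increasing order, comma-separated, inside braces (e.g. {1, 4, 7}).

{D, Z}

V → miss, frames (V)
U → miss, frames (V U)
X → miss, evict V, frames (U X)
D → miss, evict U, frames (X D)
U → miss, evict X, frames (D U)
D → hit
J → miss, evict U, frames (D J)
Z → miss, evict D, frames (J Z)
X → miss, evict J, frames (Z X)
D → miss, evict Z, frames (X D)
Z → miss, evict X, frames (D Z)
D → hit
J → miss, evict Z, frames (D J)
V → miss, evict D, frames (J V)
D → miss, evict J, frames (V D)
Z → miss, evict V, frames (D Z)
V → miss, evict D, frames (Z V)
J → miss, evict Z, frames (V J)
Z → miss, evict V, frames (J Z)
D → miss, evict J, frames (Z D)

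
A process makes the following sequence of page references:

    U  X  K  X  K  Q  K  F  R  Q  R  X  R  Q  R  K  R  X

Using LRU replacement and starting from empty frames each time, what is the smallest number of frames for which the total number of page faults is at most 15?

2

f=1: 18 faults
f=2: 11 faults
f=3: 10 faults
f=4: 8 faults
f=5: 6 faults
f=6: 6 faults
Smallest f with faults ≤ 15 is 2.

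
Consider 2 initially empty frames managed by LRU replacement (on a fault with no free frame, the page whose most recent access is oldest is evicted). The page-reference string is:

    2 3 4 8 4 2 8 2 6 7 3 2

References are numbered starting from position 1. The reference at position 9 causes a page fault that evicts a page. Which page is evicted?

pos 1: 2: fault, frames [2]
pos 2: 3: fault, frames [2, 3]
pos 3: 4: fault, evict 2, frames [3, 4]
pos 4: 8: fault, evict 3, frames [4, 8]
pos 5: 4: hit
pos 6: 2: fault, evict 8, frames [4, 2]
pos 7: 8: fault, evict 4, frames [2, 8]
pos 8: 2: hit
pos 9: 6: fault, evict 8, frames [2, 6]
At position 9, page 8 is evicted.

8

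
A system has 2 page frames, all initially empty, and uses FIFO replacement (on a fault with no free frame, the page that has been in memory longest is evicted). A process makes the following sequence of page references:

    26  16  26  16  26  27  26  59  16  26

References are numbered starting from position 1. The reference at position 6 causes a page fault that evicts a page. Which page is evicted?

26

pos 1: 26: miss, frames (26)
pos 2: 16: miss, frames (26 16)
pos 3: 26: hit
pos 4: 16: hit
pos 5: 26: hit
pos 6: 27: miss, evict 26, frames (16 27)
At position 6, page 26 is evicted.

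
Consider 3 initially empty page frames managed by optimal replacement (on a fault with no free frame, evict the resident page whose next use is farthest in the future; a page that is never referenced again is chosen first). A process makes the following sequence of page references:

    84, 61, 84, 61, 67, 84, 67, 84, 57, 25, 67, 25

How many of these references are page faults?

5

84 → miss, frames {84}
61 → miss, frames {84,61}
84 → hit
61 → hit
67 → miss, frames {84,61,67}
84 → hit
67 → hit
84 → hit
57 → miss, evict 61, frames {84,67,57}
25 → miss, evict 57, frames {84,67,25}
67 → hit
25 → hit
Page faults: 5.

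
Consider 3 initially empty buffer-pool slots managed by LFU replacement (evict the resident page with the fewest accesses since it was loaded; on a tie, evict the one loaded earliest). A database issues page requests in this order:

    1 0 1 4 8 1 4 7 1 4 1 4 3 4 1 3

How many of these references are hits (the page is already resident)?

10

1 → fault, frames {1}
0 → fault, frames {1,0}
1 → hit
4 → fault, frames {1,0,4}
8 → fault, evict 0, frames {1,4,8}
1 → hit
4 → hit
7 → fault, evict 8, frames {1,4,7}
1 → hit
4 → hit
1 → hit
4 → hit
3 → fault, evict 7, frames {1,4,3}
4 → hit
1 → hit
3 → hit
Hits: 10.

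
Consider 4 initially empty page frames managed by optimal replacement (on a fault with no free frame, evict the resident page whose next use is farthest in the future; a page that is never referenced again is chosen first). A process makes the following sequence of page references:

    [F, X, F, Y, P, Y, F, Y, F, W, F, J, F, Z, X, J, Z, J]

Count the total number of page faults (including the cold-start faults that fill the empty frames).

7

F → fault, frames (F)
X → fault, frames (F X)
F → hit
Y → fault, frames (F X Y)
P → fault, frames (F X Y P)
Y → hit
F → hit
Y → hit
F → hit
W → fault, evict P, frames (F X Y W)
F → hit
J → fault, evict W, frames (F X Y J)
F → hit
Z → fault, evict Y, frames (F X J Z)
X → hit
J → hit
Z → hit
J → hit
Page faults: 7.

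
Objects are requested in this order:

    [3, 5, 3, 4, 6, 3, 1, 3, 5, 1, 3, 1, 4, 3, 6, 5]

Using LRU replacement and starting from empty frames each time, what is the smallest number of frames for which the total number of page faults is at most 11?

3

f=1: 16 faults
f=2: 13 faults
f=3: 9 faults
f=4: 9 faults
f=5: 5 faults
Smallest f with faults ≤ 11 is 3.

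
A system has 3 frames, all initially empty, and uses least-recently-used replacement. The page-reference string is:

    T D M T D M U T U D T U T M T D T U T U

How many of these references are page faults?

9

T: miss, frames (T)
D: miss, frames (T D)
M: miss, frames (T D M)
T: hit
D: hit
M: hit
U: miss, evict T, frames (D M U)
T: miss, evict D, frames (M U T)
U: hit
D: miss, evict M, frames (T U D)
T: hit
U: hit
T: hit
M: miss, evict D, frames (U T M)
T: hit
D: miss, evict U, frames (M T D)
T: hit
U: miss, evict M, frames (D T U)
T: hit
U: hit
Page faults: 9.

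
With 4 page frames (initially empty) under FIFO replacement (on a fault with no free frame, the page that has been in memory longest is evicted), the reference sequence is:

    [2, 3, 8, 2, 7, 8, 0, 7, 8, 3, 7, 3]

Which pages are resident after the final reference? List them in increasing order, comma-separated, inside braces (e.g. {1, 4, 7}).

2 -> fault, frames (2)
3 -> fault, frames (2 3)
8 -> fault, frames (2 3 8)
2 -> hit
7 -> fault, frames (2 3 8 7)
8 -> hit
0 -> fault, evict 2, frames (3 8 7 0)
7 -> hit
8 -> hit
3 -> hit
7 -> hit
3 -> hit

{0, 3, 7, 8}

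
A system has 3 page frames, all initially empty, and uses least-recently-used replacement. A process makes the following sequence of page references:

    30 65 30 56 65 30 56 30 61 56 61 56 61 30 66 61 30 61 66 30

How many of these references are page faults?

30 → fault, frames {30}
65 → fault, frames {30,65}
30 → hit
56 → fault, frames {65,30,56}
65 → hit
30 → hit
56 → hit
30 → hit
61 → fault, evict 65, frames {56,30,61}
56 → hit
61 → hit
56 → hit
61 → hit
30 → hit
66 → fault, evict 56, frames {61,30,66}
61 → hit
30 → hit
61 → hit
66 → hit
30 → hit
Page faults: 5.

5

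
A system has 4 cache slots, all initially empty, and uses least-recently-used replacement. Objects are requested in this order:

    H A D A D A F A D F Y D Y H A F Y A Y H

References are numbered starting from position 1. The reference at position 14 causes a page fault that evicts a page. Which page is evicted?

A

pos 1: H -> miss, frames {H}
pos 2: A -> miss, frames {H,A}
pos 3: D -> miss, frames {H,A,D}
pos 4: A -> hit
pos 5: D -> hit
pos 6: A -> hit
pos 7: F -> miss, frames {H,D,A,F}
pos 8: A -> hit
pos 9: D -> hit
pos 10: F -> hit
pos 11: Y -> miss, evict H, frames {A,D,F,Y}
pos 12: D -> hit
pos 13: Y -> hit
pos 14: H -> miss, evict A, frames {F,D,Y,H}
At position 14, page A is evicted.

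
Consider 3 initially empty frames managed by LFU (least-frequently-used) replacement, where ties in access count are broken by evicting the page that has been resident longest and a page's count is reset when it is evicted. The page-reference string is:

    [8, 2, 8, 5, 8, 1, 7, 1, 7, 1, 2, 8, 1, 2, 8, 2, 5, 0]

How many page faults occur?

8

8 -> miss, frames (8)
2 -> miss, frames (8 2)
8 -> hit
5 -> miss, frames (8 2 5)
8 -> hit
1 -> miss, evict 2, frames (8 5 1)
7 -> miss, evict 5, frames (8 1 7)
1 -> hit
7 -> hit
1 -> hit
2 -> miss, evict 7, frames (8 1 2)
8 -> hit
1 -> hit
2 -> hit
8 -> hit
2 -> hit
5 -> miss, evict 2, frames (8 1 5)
0 -> miss, evict 5, frames (8 1 0)
Page faults: 8.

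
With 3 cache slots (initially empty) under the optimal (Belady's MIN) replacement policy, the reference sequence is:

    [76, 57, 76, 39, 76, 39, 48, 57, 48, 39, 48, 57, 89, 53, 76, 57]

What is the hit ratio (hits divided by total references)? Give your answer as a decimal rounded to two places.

76 → miss, frames [76]
57 → miss, frames [76, 57]
76 → hit
39 → miss, frames [76, 57, 39]
76 → hit
39 → hit
48 → miss, evict 76, frames [57, 39, 48]
57 → hit
48 → hit
39 → hit
48 → hit
57 → hit
89 → miss, evict 48, frames [57, 39, 89]
53 → miss, evict 89, frames [57, 39, 53]
76 → miss, evict 53, frames [57, 39, 76]
57 → hit
Hits: 9 of 16 references → 9/16 = 0.5625.

0.56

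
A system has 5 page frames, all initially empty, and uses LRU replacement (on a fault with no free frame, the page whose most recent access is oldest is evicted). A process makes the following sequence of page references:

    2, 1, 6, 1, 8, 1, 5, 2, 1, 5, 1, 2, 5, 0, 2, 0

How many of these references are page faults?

6

2 → fault, frames [2]
1 → fault, frames [2, 1]
6 → fault, frames [2, 1, 6]
1 → hit
8 → fault, frames [2, 6, 1, 8]
1 → hit
5 → fault, frames [2, 6, 8, 1, 5]
2 → hit
1 → hit
5 → hit
1 → hit
2 → hit
5 → hit
0 → fault, evict 6, frames [8, 1, 2, 5, 0]
2 → hit
0 → hit
Page faults: 6.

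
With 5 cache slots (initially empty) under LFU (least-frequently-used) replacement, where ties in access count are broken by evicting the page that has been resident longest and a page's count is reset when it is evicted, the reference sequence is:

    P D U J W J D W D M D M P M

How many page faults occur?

7

P: fault, frames (P)
D: fault, frames (P D)
U: fault, frames (P D U)
J: fault, frames (P D U J)
W: fault, frames (P D U J W)
J: hit
D: hit
W: hit
D: hit
M: fault, evict P, frames (D U J W M)
D: hit
M: hit
P: fault, evict U, frames (D J W M P)
M: hit
Page faults: 7.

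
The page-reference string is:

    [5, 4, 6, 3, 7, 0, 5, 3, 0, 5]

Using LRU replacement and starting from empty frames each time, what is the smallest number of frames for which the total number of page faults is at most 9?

f=1: 10 faults
f=2: 10 faults
f=3: 8 faults
f=4: 7 faults
f=5: 7 faults
f=6: 6 faults
Smallest f with faults ≤ 9 is 3.

3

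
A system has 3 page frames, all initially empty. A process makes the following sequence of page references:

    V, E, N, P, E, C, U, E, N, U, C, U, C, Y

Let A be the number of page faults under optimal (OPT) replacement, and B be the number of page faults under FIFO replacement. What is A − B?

-3

Under OPT: F F F F . F F . . . F . . F → 8 faults.
Under FIFO: F F F F . F F F F . F F . F → 11 faults.
A − B = 8 − 11 = -3.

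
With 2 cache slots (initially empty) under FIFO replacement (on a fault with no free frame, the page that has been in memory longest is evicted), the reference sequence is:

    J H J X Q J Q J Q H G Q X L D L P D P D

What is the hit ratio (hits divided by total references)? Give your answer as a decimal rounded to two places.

0.40

J → fault, frames {J}
H → fault, frames {J,H}
J → hit
X → fault, evict J, frames {H,X}
Q → fault, evict H, frames {X,Q}
J → fault, evict X, frames {Q,J}
Q → hit
J → hit
Q → hit
H → fault, evict Q, frames {J,H}
G → fault, evict J, frames {H,G}
Q → fault, evict H, frames {G,Q}
X → fault, evict G, frames {Q,X}
L → fault, evict Q, frames {X,L}
D → fault, evict X, frames {L,D}
L → hit
P → fault, evict L, frames {D,P}
D → hit
P → hit
D → hit
Hits: 8 of 20 references → 8/20 = 0.4000.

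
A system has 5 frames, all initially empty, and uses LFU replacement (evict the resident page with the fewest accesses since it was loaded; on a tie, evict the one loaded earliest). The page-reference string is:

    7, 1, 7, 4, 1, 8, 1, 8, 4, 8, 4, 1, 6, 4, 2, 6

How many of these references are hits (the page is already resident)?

9

7 → fault, frames [7]
1 → fault, frames [7, 1]
7 → hit
4 → fault, frames [7, 1, 4]
1 → hit
8 → fault, frames [7, 1, 4, 8]
1 → hit
8 → hit
4 → hit
8 → hit
4 → hit
1 → hit
6 → fault, frames [7, 1, 4, 8, 6]
4 → hit
2 → fault, evict 6, frames [7, 1, 4, 8, 2]
6 → fault, evict 2, frames [7, 1, 4, 8, 6]
Hits: 9.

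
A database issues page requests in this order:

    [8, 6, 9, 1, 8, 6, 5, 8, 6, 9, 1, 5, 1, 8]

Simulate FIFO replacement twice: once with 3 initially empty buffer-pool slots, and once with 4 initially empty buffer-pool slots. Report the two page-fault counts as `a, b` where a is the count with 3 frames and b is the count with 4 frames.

10, 11

3 frames: F F F F F F F . . F F . . F → 10 faults.
4 frames: F F F F . . F F F F F F . F → 11 faults.
11 > 10: adding a frame increased faults — Belady's anomaly.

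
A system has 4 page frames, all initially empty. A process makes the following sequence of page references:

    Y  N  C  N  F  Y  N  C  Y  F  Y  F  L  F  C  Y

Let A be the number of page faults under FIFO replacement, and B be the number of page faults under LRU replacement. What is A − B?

Under FIFO: F F F . F . . . . . . . F . . F → 6 faults.
Under LRU: F F F . F . . . . . . . F . . . → 5 faults.
A − B = 6 − 5 = 1.

1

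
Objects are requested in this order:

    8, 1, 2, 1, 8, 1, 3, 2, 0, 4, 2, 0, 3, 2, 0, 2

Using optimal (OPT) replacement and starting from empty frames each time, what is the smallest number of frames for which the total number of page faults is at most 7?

f=1: 16 faults
f=2: 11 faults
f=3: 7 faults
f=4: 6 faults
f=5: 6 faults
f=6: 6 faults
Smallest f with faults ≤ 7 is 3.

3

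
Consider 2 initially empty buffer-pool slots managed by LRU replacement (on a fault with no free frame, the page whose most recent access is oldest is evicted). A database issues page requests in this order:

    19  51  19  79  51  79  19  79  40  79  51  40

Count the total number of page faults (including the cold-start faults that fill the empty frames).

8

19: miss, frames {19}
51: miss, frames {19,51}
19: hit
79: miss, evict 51, frames {19,79}
51: miss, evict 19, frames {79,51}
79: hit
19: miss, evict 51, frames {79,19}
79: hit
40: miss, evict 19, frames {79,40}
79: hit
51: miss, evict 40, frames {79,51}
40: miss, evict 79, frames {51,40}
Page faults: 8.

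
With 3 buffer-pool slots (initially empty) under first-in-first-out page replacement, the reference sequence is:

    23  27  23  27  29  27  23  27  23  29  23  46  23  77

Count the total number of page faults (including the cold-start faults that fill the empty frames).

6

23 -> miss, frames [23]
27 -> miss, frames [23, 27]
23 -> hit
27 -> hit
29 -> miss, frames [23, 27, 29]
27 -> hit
23 -> hit
27 -> hit
23 -> hit
29 -> hit
23 -> hit
46 -> miss, evict 23, frames [27, 29, 46]
23 -> miss, evict 27, frames [29, 46, 23]
77 -> miss, evict 29, frames [46, 23, 77]
Page faults: 6.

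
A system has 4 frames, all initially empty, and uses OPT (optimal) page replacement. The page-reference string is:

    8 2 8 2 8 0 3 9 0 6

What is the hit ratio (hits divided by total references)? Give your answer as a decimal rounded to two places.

8 -> miss, frames [8]
2 -> miss, frames [8, 2]
8 -> hit
2 -> hit
8 -> hit
0 -> miss, frames [8, 2, 0]
3 -> miss, frames [8, 2, 0, 3]
9 -> miss, evict 3, frames [8, 2, 0, 9]
0 -> hit
6 -> miss, evict 9, frames [8, 2, 0, 6]
Hits: 4 of 10 references → 4/10 = 0.4000.

0.40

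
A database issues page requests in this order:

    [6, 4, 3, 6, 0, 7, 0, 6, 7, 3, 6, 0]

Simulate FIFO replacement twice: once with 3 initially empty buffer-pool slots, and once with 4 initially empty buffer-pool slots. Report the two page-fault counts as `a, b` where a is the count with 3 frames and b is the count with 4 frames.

8, 6

3 frames: F F F . F F . F . F . F → 8 faults.
4 frames: F F F . F F . F . . . . → 6 faults.
6 < 8: adding a frame reduced faults, as is typical.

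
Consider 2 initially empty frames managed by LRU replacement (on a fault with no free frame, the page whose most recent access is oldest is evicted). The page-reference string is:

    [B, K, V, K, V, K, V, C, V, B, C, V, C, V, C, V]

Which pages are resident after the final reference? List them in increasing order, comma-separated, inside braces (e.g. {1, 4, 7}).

B -> miss, frames [B]
K -> miss, frames [B, K]
V -> miss, evict B, frames [K, V]
K -> hit
V -> hit
K -> hit
V -> hit
C -> miss, evict K, frames [V, C]
V -> hit
B -> miss, evict C, frames [V, B]
C -> miss, evict V, frames [B, C]
V -> miss, evict B, frames [C, V]
C -> hit
V -> hit
C -> hit
V -> hit

{C, V}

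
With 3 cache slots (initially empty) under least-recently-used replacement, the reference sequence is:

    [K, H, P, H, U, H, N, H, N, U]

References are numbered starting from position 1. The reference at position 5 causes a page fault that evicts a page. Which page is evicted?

K

pos 1: K → miss, frames [K]
pos 2: H → miss, frames [K, H]
pos 3: P → miss, frames [K, H, P]
pos 4: H → hit
pos 5: U → miss, evict K, frames [P, H, U]
At position 5, page K is evicted.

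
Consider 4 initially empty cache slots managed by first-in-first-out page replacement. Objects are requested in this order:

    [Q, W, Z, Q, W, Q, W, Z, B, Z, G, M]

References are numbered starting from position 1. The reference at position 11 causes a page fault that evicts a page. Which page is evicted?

Q

pos 1: Q: fault, frames [Q]
pos 2: W: fault, frames [Q, W]
pos 3: Z: fault, frames [Q, W, Z]
pos 4: Q: hit
pos 5: W: hit
pos 6: Q: hit
pos 7: W: hit
pos 8: Z: hit
pos 9: B: fault, frames [Q, W, Z, B]
pos 10: Z: hit
pos 11: G: fault, evict Q, frames [W, Z, B, G]
At position 11, page Q is evicted.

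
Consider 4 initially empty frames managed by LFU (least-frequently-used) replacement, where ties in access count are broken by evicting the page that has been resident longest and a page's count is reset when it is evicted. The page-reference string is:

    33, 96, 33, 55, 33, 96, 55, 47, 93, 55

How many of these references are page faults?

33: miss, frames [33]
96: miss, frames [33, 96]
33: hit
55: miss, frames [33, 96, 55]
33: hit
96: hit
55: hit
47: miss, frames [33, 96, 55, 47]
93: miss, evict 47, frames [33, 96, 55, 93]
55: hit
Page faults: 5.

5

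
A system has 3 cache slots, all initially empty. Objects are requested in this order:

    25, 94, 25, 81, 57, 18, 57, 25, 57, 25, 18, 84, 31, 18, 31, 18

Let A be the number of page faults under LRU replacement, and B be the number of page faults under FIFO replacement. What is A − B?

-1

Under LRU: F F . F F F . F . . . F F . . . → 8 faults.
Under FIFO: F F . F F F . F . . . F F F . . → 9 faults.
A − B = 8 − 9 = -1.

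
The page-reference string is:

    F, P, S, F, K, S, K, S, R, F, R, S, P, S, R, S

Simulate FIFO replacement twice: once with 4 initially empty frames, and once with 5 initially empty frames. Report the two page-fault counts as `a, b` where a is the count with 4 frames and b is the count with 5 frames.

4 frames: F F F . F . . . F F . . F F . . → 8 faults.
5 frames: F F F . F . . . F . . . . . . . → 5 faults.
5 < 8: adding a frame reduced faults, as is typical.

8, 5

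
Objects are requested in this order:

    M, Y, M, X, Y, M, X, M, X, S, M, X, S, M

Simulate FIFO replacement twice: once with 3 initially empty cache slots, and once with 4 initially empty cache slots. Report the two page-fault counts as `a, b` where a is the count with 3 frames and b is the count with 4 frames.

3 frames: F F . F . . . . . F F . . . → 5 faults.
4 frames: F F . F . . . . . F . . . . → 4 faults.
4 < 5: adding a frame reduced faults, as is typical.

5, 4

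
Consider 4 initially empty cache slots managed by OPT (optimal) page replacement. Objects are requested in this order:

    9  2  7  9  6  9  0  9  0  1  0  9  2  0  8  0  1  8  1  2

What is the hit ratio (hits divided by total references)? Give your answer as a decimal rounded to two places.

9 → miss, frames (9)
2 → miss, frames (9 2)
7 → miss, frames (9 2 7)
9 → hit
6 → miss, frames (9 2 7 6)
9 → hit
0 → miss, evict 6, frames (9 2 7 0)
9 → hit
0 → hit
1 → miss, evict 7, frames (9 2 0 1)
0 → hit
9 → hit
2 → hit
0 → hit
8 → miss, evict 9, frames (2 0 1 8)
0 → hit
1 → hit
8 → hit
1 → hit
2 → hit
Hits: 13 of 20 references → 13/20 = 0.6500.

0.65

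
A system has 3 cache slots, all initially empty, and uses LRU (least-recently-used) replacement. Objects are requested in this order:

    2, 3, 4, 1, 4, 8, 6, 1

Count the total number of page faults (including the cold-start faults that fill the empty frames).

7

2 -> miss, frames {2}
3 -> miss, frames {2,3}
4 -> miss, frames {2,3,4}
1 -> miss, evict 2, frames {3,4,1}
4 -> hit
8 -> miss, evict 3, frames {1,4,8}
6 -> miss, evict 1, frames {4,8,6}
1 -> miss, evict 4, frames {8,6,1}
Page faults: 7.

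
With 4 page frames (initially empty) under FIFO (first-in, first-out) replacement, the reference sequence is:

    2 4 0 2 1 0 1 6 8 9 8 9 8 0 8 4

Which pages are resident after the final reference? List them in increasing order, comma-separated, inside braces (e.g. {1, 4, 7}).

2 → miss, frames [2]
4 → miss, frames [2, 4]
0 → miss, frames [2, 4, 0]
2 → hit
1 → miss, frames [2, 4, 0, 1]
0 → hit
1 → hit
6 → miss, evict 2, frames [4, 0, 1, 6]
8 → miss, evict 4, frames [0, 1, 6, 8]
9 → miss, evict 0, frames [1, 6, 8, 9]
8 → hit
9 → hit
8 → hit
0 → miss, evict 1, frames [6, 8, 9, 0]
8 → hit
4 → miss, evict 6, frames [8, 9, 0, 4]

{0, 4, 8, 9}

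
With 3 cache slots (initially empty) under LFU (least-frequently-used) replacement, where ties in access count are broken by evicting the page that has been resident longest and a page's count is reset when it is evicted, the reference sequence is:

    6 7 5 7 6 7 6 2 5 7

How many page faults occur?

5

6 → fault, frames (6)
7 → fault, frames (6 7)
5 → fault, frames (6 7 5)
7 → hit
6 → hit
7 → hit
6 → hit
2 → fault, evict 5, frames (6 7 2)
5 → fault, evict 2, frames (6 7 5)
7 → hit
Page faults: 5.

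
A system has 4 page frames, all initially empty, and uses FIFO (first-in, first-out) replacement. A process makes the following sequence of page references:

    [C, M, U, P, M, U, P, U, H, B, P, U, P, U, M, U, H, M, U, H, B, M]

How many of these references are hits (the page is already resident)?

C -> miss, frames [C]
M -> miss, frames [C, M]
U -> miss, frames [C, M, U]
P -> miss, frames [C, M, U, P]
M -> hit
U -> hit
P -> hit
U -> hit
H -> miss, evict C, frames [M, U, P, H]
B -> miss, evict M, frames [U, P, H, B]
P -> hit
U -> hit
P -> hit
U -> hit
M -> miss, evict U, frames [P, H, B, M]
U -> miss, evict P, frames [H, B, M, U]
H -> hit
M -> hit
U -> hit
H -> hit
B -> hit
M -> hit
Hits: 14.

14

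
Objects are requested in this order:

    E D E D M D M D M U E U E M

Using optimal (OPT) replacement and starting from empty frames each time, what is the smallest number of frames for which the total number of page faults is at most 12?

f=1: 14 faults
f=2: 6 faults
f=3: 4 faults
f=4: 4 faults
Smallest f with faults ≤ 12 is 2.

2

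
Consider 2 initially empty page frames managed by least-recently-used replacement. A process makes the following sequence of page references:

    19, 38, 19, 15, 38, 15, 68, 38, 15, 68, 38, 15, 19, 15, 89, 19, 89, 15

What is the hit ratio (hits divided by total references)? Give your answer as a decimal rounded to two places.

19 -> miss, frames (19)
38 -> miss, frames (19 38)
19 -> hit
15 -> miss, evict 38, frames (19 15)
38 -> miss, evict 19, frames (15 38)
15 -> hit
68 -> miss, evict 38, frames (15 68)
38 -> miss, evict 15, frames (68 38)
15 -> miss, evict 68, frames (38 15)
68 -> miss, evict 38, frames (15 68)
38 -> miss, evict 15, frames (68 38)
15 -> miss, evict 68, frames (38 15)
19 -> miss, evict 38, frames (15 19)
15 -> hit
89 -> miss, evict 19, frames (15 89)
19 -> miss, evict 15, frames (89 19)
89 -> hit
15 -> miss, evict 19, frames (89 15)
Hits: 4 of 18 references → 4/18 = 0.2222.

0.22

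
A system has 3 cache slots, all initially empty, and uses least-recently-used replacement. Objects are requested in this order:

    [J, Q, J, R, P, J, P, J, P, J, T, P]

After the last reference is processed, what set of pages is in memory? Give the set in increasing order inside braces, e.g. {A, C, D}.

J → fault, frames (J)
Q → fault, frames (J Q)
J → hit
R → fault, frames (Q J R)
P → fault, evict Q, frames (J R P)
J → hit
P → hit
J → hit
P → hit
J → hit
T → fault, evict R, frames (P J T)
P → hit

{J, P, T}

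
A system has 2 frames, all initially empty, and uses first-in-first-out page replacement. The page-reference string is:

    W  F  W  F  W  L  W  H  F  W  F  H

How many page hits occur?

4

W → miss, frames [W]
F → miss, frames [W, F]
W → hit
F → hit
W → hit
L → miss, evict W, frames [F, L]
W → miss, evict F, frames [L, W]
H → miss, evict L, frames [W, H]
F → miss, evict W, frames [H, F]
W → miss, evict H, frames [F, W]
F → hit
H → miss, evict F, frames [W, H]
Hits: 4.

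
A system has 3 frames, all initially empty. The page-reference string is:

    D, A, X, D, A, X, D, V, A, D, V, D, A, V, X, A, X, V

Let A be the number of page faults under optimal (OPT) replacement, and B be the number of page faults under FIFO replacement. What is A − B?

-3

Under OPT: F F F . . . . F . . . . . . F . . . → 5 faults.
Under FIFO: F F F . . . . F . F . . F . F . . F → 8 faults.
A − B = 5 − 8 = -3.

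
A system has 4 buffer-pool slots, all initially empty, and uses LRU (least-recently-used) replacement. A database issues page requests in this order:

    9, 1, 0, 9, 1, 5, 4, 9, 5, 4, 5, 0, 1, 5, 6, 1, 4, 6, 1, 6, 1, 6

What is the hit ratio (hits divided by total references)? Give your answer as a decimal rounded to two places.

9: fault, frames (9)
1: fault, frames (9 1)
0: fault, frames (9 1 0)
9: hit
1: hit
5: fault, frames (0 9 1 5)
4: fault, evict 0, frames (9 1 5 4)
9: hit
5: hit
4: hit
5: hit
0: fault, evict 1, frames (9 4 5 0)
1: fault, evict 9, frames (4 5 0 1)
5: hit
6: fault, evict 4, frames (0 1 5 6)
1: hit
4: fault, evict 0, frames (5 6 1 4)
6: hit
1: hit
6: hit
1: hit
6: hit
Hits: 13 of 22 references → 13/22 = 0.5909.

0.59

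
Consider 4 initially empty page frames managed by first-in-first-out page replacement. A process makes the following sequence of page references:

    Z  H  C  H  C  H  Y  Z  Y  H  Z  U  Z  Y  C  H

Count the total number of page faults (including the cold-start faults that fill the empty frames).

7

Z → fault, frames [Z]
H → fault, frames [Z, H]
C → fault, frames [Z, H, C]
H → hit
C → hit
H → hit
Y → fault, frames [Z, H, C, Y]
Z → hit
Y → hit
H → hit
Z → hit
U → fault, evict Z, frames [H, C, Y, U]
Z → fault, evict H, frames [C, Y, U, Z]
Y → hit
C → hit
H → fault, evict C, frames [Y, U, Z, H]
Page faults: 7.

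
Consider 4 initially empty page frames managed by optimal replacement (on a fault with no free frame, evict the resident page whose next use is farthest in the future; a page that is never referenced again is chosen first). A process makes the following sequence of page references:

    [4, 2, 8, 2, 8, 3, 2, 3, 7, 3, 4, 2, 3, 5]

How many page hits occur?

4 -> fault, frames [4]
2 -> fault, frames [4, 2]
8 -> fault, frames [4, 2, 8]
2 -> hit
8 -> hit
3 -> fault, frames [4, 2, 8, 3]
2 -> hit
3 -> hit
7 -> fault, evict 8, frames [4, 2, 3, 7]
3 -> hit
4 -> hit
2 -> hit
3 -> hit
5 -> fault, evict 7, frames [4, 2, 3, 5]
Hits: 8.

8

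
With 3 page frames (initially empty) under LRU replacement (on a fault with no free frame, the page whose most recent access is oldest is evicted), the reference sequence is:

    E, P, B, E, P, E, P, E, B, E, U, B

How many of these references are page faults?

4

E -> miss, frames (E)
P -> miss, frames (E P)
B -> miss, frames (E P B)
E -> hit
P -> hit
E -> hit
P -> hit
E -> hit
B -> hit
E -> hit
U -> miss, evict P, frames (B E U)
B -> hit
Page faults: 4.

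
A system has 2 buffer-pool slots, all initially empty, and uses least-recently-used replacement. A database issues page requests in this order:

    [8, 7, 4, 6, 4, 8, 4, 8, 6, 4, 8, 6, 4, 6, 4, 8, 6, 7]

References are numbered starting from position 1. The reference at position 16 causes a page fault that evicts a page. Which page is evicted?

6

pos 1: 8: miss, frames {8}
pos 2: 7: miss, frames {8,7}
pos 3: 4: miss, evict 8, frames {7,4}
pos 4: 6: miss, evict 7, frames {4,6}
pos 5: 4: hit
pos 6: 8: miss, evict 6, frames {4,8}
pos 7: 4: hit
pos 8: 8: hit
pos 9: 6: miss, evict 4, frames {8,6}
pos 10: 4: miss, evict 8, frames {6,4}
pos 11: 8: miss, evict 6, frames {4,8}
pos 12: 6: miss, evict 4, frames {8,6}
pos 13: 4: miss, evict 8, frames {6,4}
pos 14: 6: hit
pos 15: 4: hit
pos 16: 8: miss, evict 6, frames {4,8}
At position 16, page 6 is evicted.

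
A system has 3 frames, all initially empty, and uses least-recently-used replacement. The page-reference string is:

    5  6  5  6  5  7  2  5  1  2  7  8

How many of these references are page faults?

7

5 -> fault, frames {5}
6 -> fault, frames {5,6}
5 -> hit
6 -> hit
5 -> hit
7 -> fault, frames {6,5,7}
2 -> fault, evict 6, frames {5,7,2}
5 -> hit
1 -> fault, evict 7, frames {2,5,1}
2 -> hit
7 -> fault, evict 5, frames {1,2,7}
8 -> fault, evict 1, frames {2,7,8}
Page faults: 7.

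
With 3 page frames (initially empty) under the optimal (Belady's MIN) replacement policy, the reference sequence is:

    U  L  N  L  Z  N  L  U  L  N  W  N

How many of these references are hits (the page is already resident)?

U → fault, frames (U)
L → fault, frames (U L)
N → fault, frames (U L N)
L → hit
Z → fault, evict U, frames (L N Z)
N → hit
L → hit
U → fault, evict Z, frames (L N U)
L → hit
N → hit
W → fault, evict U, frames (L N W)
N → hit
Hits: 6.

6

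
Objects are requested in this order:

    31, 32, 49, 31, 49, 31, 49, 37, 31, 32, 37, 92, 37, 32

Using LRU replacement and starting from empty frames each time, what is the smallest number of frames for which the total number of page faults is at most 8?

f=1: 14 faults
f=2: 10 faults
f=3: 6 faults
f=4: 5 faults
f=5: 5 faults
Smallest f with faults ≤ 8 is 3.

3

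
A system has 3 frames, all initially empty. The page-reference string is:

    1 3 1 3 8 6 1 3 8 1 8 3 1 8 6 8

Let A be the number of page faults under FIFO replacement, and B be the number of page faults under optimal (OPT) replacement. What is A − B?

Under FIFO: F F . . F F F F F . . . . . F . → 8 faults.
Under OPT: F F . . F F . . F . . . . . F . → 6 faults.
A − B = 8 − 6 = 2.

2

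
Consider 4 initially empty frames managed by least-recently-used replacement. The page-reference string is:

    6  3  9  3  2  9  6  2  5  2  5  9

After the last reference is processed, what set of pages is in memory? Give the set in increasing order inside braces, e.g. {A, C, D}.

{2, 5, 6, 9}

6 -> miss, frames (6)
3 -> miss, frames (6 3)
9 -> miss, frames (6 3 9)
3 -> hit
2 -> miss, frames (6 9 3 2)
9 -> hit
6 -> hit
2 -> hit
5 -> miss, evict 3, frames (9 6 2 5)
2 -> hit
5 -> hit
9 -> hit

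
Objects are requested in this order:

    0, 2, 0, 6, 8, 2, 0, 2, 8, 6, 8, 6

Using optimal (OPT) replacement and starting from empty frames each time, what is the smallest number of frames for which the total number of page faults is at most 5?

f=1: 12 faults
f=2: 7 faults
f=3: 5 faults
f=4: 4 faults
Smallest f with faults ≤ 5 is 3.

3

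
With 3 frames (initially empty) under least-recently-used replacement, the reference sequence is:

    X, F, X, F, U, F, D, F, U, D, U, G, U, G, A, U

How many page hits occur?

X: miss, frames [X]
F: miss, frames [X, F]
X: hit
F: hit
U: miss, frames [X, F, U]
F: hit
D: miss, evict X, frames [U, F, D]
F: hit
U: hit
D: hit
U: hit
G: miss, evict F, frames [D, U, G]
U: hit
G: hit
A: miss, evict D, frames [U, G, A]
U: hit
Hits: 10.

10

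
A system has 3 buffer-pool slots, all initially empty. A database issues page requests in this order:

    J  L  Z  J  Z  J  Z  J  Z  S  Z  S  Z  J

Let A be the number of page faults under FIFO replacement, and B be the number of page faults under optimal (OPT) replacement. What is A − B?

Under FIFO: F F F . . . . . . F . . . F → 5 faults.
Under OPT: F F F . . . . . . F . . . . → 4 faults.
A − B = 5 − 4 = 1.

1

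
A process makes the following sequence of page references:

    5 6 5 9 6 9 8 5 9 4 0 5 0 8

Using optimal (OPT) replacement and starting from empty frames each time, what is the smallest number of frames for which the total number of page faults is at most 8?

2

f=1: 14 faults
f=2: 8 faults
f=3: 6 faults
f=4: 6 faults
f=5: 6 faults
f=6: 6 faults
Smallest f with faults ≤ 8 is 2.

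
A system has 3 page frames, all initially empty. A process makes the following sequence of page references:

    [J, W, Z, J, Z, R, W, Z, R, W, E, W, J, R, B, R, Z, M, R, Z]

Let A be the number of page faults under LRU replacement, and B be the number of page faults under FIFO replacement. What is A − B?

Under LRU: F F F . . F F . . . F . F F F . F F . . → 11 faults.
Under FIFO: F F F . . F . . . . F F F F F . F F F . → 12 faults.
A − B = 11 − 12 = -1.

-1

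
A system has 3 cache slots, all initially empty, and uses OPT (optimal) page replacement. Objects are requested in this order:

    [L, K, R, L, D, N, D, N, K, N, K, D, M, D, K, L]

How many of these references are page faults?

7

L: miss, frames [L]
K: miss, frames [L, K]
R: miss, frames [L, K, R]
L: hit
D: miss, evict R, frames [L, K, D]
N: miss, evict L, frames [K, D, N]
D: hit
N: hit
K: hit
N: hit
K: hit
D: hit
M: miss, evict N, frames [K, D, M]
D: hit
K: hit
L: miss, evict M, frames [K, D, L]
Page faults: 7.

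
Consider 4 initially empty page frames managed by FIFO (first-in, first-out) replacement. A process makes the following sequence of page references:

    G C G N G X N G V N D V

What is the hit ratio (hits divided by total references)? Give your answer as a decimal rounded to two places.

G → fault, frames (G)
C → fault, frames (G C)
G → hit
N → fault, frames (G C N)
G → hit
X → fault, frames (G C N X)
N → hit
G → hit
V → fault, evict G, frames (C N X V)
N → hit
D → fault, evict C, frames (N X V D)
V → hit
Hits: 6 of 12 references → 6/12 = 0.5000.

0.50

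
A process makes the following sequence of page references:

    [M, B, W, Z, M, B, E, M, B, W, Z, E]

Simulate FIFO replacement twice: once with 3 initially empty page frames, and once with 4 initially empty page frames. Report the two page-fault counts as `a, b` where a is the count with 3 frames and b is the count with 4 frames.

3 frames: F F F F F F F . . F F . → 9 faults.
4 frames: F F F F . . F F F F F F → 10 faults.
10 > 9: adding a frame increased faults — Belady's anomaly.

9, 10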